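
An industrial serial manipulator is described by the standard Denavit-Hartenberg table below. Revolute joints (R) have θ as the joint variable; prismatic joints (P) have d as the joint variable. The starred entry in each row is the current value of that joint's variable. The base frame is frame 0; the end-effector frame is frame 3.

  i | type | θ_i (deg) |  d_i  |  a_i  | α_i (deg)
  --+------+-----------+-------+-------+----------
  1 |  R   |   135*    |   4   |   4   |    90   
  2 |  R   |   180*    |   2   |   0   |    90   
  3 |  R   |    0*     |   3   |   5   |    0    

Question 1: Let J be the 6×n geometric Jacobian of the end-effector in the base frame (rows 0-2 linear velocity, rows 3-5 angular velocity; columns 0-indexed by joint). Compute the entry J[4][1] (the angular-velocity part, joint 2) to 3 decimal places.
axis z_1 = (0.7071,0.7071,0.0000); lever o_n−o_1 = (4.9497,-2.1213,3.0000)
cross product → J_v[:, 1] = (2.1213,-2.1213,-5.0000)
J_ω[:, 1] = z_1
entry J[4][1] = 0.7071

0.707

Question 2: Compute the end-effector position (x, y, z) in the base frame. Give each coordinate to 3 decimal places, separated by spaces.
after link 1: o_1 = (-2.8284, 2.8284, 4.0000)
after link 2: o_2 = (-1.4142, 4.2426, 4.0000)
after link 3: o_3 = (2.1213, 0.7071, 7.0000)

2.121 0.707 7.000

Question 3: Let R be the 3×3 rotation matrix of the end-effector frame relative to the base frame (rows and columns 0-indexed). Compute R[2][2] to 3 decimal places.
1.000

End-effector z-axis (col 2 of R) = (-0.0000,0.0000,1.0000)
R[2][2] = 1.0000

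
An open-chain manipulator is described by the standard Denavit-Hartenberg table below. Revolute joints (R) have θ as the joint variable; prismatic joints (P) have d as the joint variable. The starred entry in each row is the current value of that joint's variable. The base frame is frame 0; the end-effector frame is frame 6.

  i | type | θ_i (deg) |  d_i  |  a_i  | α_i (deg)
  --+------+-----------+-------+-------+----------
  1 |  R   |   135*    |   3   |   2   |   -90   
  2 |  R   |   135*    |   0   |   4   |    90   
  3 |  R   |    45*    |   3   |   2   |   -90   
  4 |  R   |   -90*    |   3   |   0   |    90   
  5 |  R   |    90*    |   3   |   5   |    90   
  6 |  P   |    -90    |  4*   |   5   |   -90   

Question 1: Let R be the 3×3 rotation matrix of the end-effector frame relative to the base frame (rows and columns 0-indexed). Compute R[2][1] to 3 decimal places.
0.707

End-effector y-axis (col 1 of R) = (0.5000,-0.5000,0.7071)
R[2][1] = 0.7071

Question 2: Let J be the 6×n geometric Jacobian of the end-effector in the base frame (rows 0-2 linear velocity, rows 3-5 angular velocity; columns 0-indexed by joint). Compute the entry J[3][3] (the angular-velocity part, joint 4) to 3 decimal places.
axis z_3 = (-0.8536,-0.1464,0.5000); lever o_n−o_3 = (-9.1213,-0.8787,0.1716)
cross product → J_v[:, 3] = (0.4142,-4.4142,-0.5858)
J_ω[:, 3] = z_3
entry J[3][3] = -0.8536

-0.854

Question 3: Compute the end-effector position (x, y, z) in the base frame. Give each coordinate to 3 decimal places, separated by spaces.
after link 1: o_1 = (-1.4142, 1.4142, 3.0000)
after link 2: o_2 = (0.5858, -0.5858, 0.1716)
after link 3: o_3 = (-1.2071, -0.7929, -2.9497)
after link 4: o_4 = (-3.7678, -1.2322, -1.4497)
after link 5: o_5 = (-7.5962, 0.5962, 2.5503)
after link 6: o_6 = (-10.3284, -1.6716, -2.7782)

-10.328 -1.672 -2.778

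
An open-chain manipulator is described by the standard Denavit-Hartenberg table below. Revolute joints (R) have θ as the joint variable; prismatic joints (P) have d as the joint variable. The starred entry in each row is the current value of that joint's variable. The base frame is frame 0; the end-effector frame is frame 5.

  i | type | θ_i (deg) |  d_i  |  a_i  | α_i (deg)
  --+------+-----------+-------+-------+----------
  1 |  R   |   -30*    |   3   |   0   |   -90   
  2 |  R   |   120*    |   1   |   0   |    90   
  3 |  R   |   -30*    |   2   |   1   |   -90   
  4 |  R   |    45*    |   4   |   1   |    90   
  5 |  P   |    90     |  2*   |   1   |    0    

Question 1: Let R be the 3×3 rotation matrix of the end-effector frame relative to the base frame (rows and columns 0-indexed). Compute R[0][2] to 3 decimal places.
End-effector z-axis (col 2 of R) = (0.0884,-0.4593,-0.8839)
R[0][2] = 0.0884

0.088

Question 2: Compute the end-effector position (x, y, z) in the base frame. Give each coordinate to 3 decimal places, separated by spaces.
1.662 3.393 -2.860

after link 1: o_1 = (0.0000, 0.0000, 3.0000)
after link 2: o_2 = (0.5000, 0.8660, 3.0000)
after link 3: o_3 = (1.3750, -0.2165, 1.2500)
after link 4: o_4 = (1.2688, 3.4366, -0.6588)
after link 5: o_5 = (1.6620, 3.3930, -2.8596)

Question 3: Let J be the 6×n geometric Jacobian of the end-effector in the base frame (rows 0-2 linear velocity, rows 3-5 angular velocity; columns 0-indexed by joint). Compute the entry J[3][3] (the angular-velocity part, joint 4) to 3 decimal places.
0.217

axis z_3 = (0.2165,0.8750,-0.4330); lever o_n−o_3 = (0.2870,3.6095,-4.1096)
cross product → J_v[:, 3] = (-2.0329,0.7655,0.5303)
J_ω[:, 3] = z_3
entry J[3][3] = 0.2165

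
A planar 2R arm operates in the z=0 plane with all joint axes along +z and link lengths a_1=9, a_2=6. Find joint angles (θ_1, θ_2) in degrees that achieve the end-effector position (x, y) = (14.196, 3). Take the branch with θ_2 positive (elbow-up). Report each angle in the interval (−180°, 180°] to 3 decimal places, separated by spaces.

cos θ_2 = (210.5264−9²−6²)/(2·9·6) = 0.8660; θ_2 = 30.0046° (elbow-up)
β = atan2(3.0000,14.1960) = 11.9326°; ψ = atan2(3.0004,14.1959) = 11.9343°
θ_1 = β − ψ = -0.0017°

-0.002 30.005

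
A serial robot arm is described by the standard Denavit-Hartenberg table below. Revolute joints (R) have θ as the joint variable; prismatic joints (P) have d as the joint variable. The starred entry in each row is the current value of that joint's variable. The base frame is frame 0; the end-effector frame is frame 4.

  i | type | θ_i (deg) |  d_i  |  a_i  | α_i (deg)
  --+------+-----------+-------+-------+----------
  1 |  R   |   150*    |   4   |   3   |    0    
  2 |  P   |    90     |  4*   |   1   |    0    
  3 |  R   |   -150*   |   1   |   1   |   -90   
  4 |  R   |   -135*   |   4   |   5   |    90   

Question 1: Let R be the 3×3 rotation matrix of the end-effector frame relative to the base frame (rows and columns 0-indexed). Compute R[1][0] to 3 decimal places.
End-effector x-axis (col 0 of R) = (0.0000,-0.7071,0.7071)
R[1][0] = -0.7071

-0.707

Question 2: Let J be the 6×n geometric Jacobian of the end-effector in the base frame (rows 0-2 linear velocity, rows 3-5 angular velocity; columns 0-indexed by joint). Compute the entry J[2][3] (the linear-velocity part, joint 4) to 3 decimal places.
axis z_3 = (-1.0000,0.0000,0.0000); lever o_n−o_3 = (-4.0000,-3.5355,3.5355)
cross product → J_v[:, 3] = (0.0000,3.5355,3.5355)
J_ω[:, 3] = z_3
entry J[2][3] = 3.5355

3.536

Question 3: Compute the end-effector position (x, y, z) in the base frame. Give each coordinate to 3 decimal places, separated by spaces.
-7.098 -1.902 12.536

after link 1: o_1 = (-2.5981, 1.5000, 4.0000)
after link 2: o_2 = (-3.0981, 0.6340, 8.0000)
after link 3: o_3 = (-3.0981, 1.6340, 9.0000)
after link 4: o_4 = (-7.0981, -1.9016, 12.5355)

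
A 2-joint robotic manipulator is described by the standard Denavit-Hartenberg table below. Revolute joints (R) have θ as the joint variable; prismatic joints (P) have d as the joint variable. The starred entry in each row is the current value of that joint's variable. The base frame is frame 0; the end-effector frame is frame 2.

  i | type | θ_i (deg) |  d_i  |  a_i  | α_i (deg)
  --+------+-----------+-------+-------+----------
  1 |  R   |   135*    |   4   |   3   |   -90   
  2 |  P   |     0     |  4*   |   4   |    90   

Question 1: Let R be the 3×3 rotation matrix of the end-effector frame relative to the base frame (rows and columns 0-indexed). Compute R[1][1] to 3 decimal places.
-0.707

End-effector y-axis (col 1 of R) = (-0.7071,-0.7071,0.0000)
R[1][1] = -0.7071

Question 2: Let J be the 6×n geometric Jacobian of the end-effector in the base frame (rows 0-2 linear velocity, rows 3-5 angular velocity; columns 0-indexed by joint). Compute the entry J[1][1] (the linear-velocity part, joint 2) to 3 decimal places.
-0.707

prismatic axis z_1 = (-0.7071,-0.7071,0.0000)
J_v[:, 1] = z_1; J_ω[:, 1] = (0,0,0)
entry J[1][1] = -0.7071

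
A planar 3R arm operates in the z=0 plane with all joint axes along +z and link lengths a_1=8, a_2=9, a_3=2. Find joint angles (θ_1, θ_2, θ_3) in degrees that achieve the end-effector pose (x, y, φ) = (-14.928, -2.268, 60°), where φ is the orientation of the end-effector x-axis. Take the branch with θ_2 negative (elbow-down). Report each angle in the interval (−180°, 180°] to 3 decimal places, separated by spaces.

wrist centre = target − a_3·(cos φ, sin φ) = (-15.9280, -4.0001)
cos θ_2 = (269.7016−8²−9²)/(2·8·9) = 0.8660; θ_2 = -30.0048° (elbow-down)
β = atan2(-4.0001,-15.9280) = -165.9027°; ψ = atan2(-4.5007,15.7938) = -15.9056°
θ_1 = β − ψ = -149.9971°
θ_3 = φ − θ_1 − θ_2 = -119.9981° (wrapped to (-180°,180°])

-149.997 -30.005 -119.998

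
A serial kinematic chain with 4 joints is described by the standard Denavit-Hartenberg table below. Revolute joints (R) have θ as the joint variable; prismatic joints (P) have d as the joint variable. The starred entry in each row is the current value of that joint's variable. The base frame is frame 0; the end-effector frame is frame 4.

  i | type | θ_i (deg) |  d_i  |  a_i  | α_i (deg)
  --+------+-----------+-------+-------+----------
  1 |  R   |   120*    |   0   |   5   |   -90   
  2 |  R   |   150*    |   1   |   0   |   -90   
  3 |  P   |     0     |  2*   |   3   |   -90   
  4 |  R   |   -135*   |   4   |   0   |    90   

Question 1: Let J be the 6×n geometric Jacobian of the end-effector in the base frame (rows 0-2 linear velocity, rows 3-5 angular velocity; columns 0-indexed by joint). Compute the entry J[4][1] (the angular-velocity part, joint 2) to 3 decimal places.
axis z_1 = (-0.8660,-0.5000,0.0000); lever o_n−o_1 = (4.3971,-1.6160,0.2321)
cross product → J_v[:, 1] = (-0.1160,0.2010,3.5981)
J_ω[:, 1] = z_1
entry J[4][1] = -0.5000

-0.500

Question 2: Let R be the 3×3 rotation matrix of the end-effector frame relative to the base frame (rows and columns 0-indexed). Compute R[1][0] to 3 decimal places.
End-effector x-axis (col 0 of R) = (-0.1294,0.2241,0.9659)
R[1][0] = 0.2241

0.224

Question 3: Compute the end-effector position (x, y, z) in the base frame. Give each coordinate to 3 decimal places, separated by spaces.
1.897 2.714 0.232

after link 1: o_1 = (-2.5000, 4.3301, 0.0000)
after link 2: o_2 = (-3.3660, 3.8301, 0.0000)
after link 3: o_3 = (-1.5670, 0.7141, 0.2321)
after link 4: o_4 = (1.8971, 2.7141, 0.2321)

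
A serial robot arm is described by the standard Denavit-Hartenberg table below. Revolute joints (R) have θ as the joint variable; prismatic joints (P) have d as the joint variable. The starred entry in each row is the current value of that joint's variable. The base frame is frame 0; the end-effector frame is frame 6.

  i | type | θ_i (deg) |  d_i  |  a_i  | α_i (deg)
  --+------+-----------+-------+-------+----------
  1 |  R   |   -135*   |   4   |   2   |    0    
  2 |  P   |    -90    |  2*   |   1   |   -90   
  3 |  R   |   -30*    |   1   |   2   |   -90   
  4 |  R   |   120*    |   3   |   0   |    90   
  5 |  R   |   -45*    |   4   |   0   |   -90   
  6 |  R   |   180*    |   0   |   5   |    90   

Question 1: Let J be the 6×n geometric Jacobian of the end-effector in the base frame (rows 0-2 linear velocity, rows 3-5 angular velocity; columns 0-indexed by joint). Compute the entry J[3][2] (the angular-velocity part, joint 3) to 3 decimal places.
axis z_2 = (-0.7071,-0.7071,0.0000); lever o_n−o_2 = (-8.1972,5.2813,-2.0440)
cross product → J_v[:, 2] = (1.4453,-1.4453,-9.5307)
J_ω[:, 2] = z_2
entry J[3][2] = -0.7071

-0.707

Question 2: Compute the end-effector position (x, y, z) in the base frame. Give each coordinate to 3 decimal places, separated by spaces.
-10.319 4.574 3.956

after link 1: o_1 = (-1.4142, -1.4142, 4.0000)
after link 2: o_2 = (-2.1213, -0.7071, 6.0000)
after link 3: o_3 = (-4.0532, -0.1895, 7.0000)
after link 4: o_4 = (-5.1138, 0.8712, 4.4019)
after link 5: o_5 = (-5.8209, 4.4067, 6.1340)
after link 6: o_6 = (-10.3185, 4.5742, 3.9560)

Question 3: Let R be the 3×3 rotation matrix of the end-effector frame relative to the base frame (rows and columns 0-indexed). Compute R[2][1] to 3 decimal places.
End-effector y-axis (col 1 of R) = (0.3995,0.4665,-0.7891)
R[2][1] = -0.7891

-0.789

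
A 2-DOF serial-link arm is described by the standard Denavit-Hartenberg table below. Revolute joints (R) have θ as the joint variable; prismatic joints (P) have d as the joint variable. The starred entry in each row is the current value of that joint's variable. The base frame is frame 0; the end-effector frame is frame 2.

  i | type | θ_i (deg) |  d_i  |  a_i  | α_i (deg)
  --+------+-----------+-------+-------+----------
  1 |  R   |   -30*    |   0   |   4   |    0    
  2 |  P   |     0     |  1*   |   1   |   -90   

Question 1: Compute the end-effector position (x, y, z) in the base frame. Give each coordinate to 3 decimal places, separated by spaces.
4.330 -2.500 1.000

after link 1: o_1 = (3.4641, -2.0000, 0.0000)
after link 2: o_2 = (4.3301, -2.5000, 1.0000)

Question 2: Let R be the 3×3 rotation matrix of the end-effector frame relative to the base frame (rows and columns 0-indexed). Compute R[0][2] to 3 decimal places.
End-effector z-axis (col 2 of R) = (0.5000,0.8660,0.0000)
R[0][2] = 0.5000

0.500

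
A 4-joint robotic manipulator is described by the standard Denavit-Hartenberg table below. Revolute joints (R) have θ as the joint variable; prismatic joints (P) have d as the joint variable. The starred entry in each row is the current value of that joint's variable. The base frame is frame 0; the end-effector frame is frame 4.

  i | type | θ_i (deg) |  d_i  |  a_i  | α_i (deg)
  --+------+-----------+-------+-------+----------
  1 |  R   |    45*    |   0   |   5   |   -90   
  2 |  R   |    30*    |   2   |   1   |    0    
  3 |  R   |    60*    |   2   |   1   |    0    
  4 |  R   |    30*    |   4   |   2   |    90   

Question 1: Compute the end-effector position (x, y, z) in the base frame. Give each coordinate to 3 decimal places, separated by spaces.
-2.216 9.098 -3.232

after link 1: o_1 = (3.5355, 3.5355, 0.0000)
after link 2: o_2 = (2.7337, 5.5621, -0.5000)
after link 3: o_3 = (1.3195, 6.9763, -1.5000)
after link 4: o_4 = (-2.2161, 9.0977, -3.2321)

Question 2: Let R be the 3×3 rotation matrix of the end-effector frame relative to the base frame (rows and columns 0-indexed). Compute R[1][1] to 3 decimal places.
0.707

End-effector y-axis (col 1 of R) = (-0.7071,0.7071,0.0000)
R[1][1] = 0.7071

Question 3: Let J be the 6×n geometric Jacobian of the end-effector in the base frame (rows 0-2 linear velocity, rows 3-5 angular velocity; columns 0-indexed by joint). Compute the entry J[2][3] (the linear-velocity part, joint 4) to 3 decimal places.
1.000

axis z_3 = (-0.7071,0.7071,0.0000); lever o_n−o_3 = (-3.5355,2.1213,-1.7321)
cross product → J_v[:, 3] = (-1.2247,-1.2247,1.0000)
J_ω[:, 3] = z_3
entry J[2][3] = 1.0000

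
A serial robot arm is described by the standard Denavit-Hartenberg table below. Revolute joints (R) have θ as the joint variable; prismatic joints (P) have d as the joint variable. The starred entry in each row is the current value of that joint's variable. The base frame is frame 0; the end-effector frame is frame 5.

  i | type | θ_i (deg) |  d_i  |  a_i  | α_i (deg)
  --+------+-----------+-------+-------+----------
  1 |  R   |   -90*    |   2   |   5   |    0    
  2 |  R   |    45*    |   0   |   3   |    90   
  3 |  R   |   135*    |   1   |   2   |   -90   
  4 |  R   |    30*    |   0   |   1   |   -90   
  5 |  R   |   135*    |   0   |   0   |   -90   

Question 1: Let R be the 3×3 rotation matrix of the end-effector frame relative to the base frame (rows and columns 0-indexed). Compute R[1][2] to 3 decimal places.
-0.203

End-effector z-axis (col 2 of R) = (-0.2974,-0.2026,-0.9330)
R[1][2] = -0.2026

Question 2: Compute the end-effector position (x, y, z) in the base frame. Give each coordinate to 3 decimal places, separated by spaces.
after link 1: o_1 = (0.0000, -5.0000, 2.0000)
after link 2: o_2 = (2.1213, -7.1213, 2.0000)
after link 3: o_3 = (0.4142, -6.8284, 3.4142)
after link 4: o_4 = (0.3348, -6.0419, 4.0266)
after link 5: o_5 = (0.3348, -6.0419, 4.0266)

0.335 -6.042 4.027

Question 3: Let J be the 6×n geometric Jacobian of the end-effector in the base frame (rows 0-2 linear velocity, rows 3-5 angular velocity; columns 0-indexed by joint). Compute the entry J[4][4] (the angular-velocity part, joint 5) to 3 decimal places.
axis z_4 = (0.8624,0.3624,-0.3536); lever o_n−o_4 = (0.0000,0.0000,0.0000)
cross product → J_v[:, 4] = (0.0000,-0.0000,0.0000)
J_ω[:, 4] = z_4
entry J[4][4] = 0.3624

0.362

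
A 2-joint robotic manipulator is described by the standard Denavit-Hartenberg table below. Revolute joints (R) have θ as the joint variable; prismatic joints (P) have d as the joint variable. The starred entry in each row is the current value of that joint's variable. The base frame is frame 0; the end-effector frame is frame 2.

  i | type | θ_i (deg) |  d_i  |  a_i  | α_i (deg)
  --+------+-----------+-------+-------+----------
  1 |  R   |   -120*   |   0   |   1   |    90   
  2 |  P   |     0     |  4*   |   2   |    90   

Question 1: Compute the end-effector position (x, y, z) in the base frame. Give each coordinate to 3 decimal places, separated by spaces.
after link 1: o_1 = (-0.5000, -0.8660, 0.0000)
after link 2: o_2 = (-4.9641, -0.5981, 0.0000)

-4.964 -0.598 0.000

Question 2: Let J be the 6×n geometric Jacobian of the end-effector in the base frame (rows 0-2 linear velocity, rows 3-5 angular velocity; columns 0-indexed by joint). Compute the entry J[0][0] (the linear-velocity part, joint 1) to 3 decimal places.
axis z_0 = ẑ; lever o_n−o_0 = (-4.9641,-0.5981,0.0000)
cross product → J_v[:, 0] = (0.5981,-4.9641,0.0000)
J_ω[:, 0] = z_0
entry J[0][0] = 0.5981

0.598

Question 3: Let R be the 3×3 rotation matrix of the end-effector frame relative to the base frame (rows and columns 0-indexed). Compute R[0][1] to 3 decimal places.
-0.866

End-effector y-axis (col 1 of R) = (-0.8660,0.5000,0.0000)
R[0][1] = -0.8660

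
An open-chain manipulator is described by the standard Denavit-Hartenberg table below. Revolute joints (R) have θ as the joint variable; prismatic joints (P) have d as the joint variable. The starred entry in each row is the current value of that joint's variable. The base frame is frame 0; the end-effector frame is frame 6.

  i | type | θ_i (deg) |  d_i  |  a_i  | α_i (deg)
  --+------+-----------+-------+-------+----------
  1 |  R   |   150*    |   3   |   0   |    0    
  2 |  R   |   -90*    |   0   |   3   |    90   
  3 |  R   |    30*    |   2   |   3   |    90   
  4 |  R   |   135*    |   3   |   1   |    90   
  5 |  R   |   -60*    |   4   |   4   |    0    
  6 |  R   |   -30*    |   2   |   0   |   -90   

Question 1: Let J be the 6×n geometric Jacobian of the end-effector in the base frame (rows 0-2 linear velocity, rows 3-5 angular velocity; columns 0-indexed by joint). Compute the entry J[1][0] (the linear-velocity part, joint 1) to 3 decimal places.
10.845

axis z_0 = ẑ; lever o_n−o_0 = (10.8450,2.0561,5.9626)
cross product → J_v[:, 0] = (-2.0561,10.8450,0.0000)
J_ω[:, 0] = z_0
entry J[1][0] = 10.8450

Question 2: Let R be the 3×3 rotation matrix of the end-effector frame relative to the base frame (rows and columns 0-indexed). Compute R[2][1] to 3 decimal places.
-0.354

End-effector y-axis (col 1 of R) = (-0.9186,-0.1768,-0.3536)
R[2][1] = -0.3536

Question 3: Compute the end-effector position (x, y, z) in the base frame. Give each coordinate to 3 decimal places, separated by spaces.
10.845 2.056 5.963

after link 1: o_1 = (0.0000, 0.0000, 3.0000)
after link 2: o_2 = (1.5000, 2.5981, 3.0000)
after link 3: o_3 = (4.5311, 3.8481, 4.5000)
after link 4: o_4 = (5.5873, 4.2632, 1.5484)
after link 5: o_5 = (9.0079, 1.7026, 5.2555)
after link 6: o_6 = (10.8450, 2.0561, 5.9626)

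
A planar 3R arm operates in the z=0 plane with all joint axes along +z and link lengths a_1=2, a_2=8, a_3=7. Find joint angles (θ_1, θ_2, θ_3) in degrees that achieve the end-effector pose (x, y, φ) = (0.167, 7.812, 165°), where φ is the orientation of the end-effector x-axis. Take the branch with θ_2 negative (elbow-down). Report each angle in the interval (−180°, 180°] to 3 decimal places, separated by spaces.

wrist centre = target − a_3·(cos φ, sin φ) = (6.9285, 6.0003)
cos θ_2 = (84.0070−2²−8²)/(2·2·8) = 0.5002; θ_2 = -59.9854° (elbow-down)
β = atan2(6.0003,6.9285) = 40.8935°; ψ = atan2(-6.9272,6.0018) = -49.0941°
θ_1 = β − ψ = 89.9876°
θ_3 = φ − θ_1 − θ_2 = 134.9978° (wrapped to (-180°,180°])

89.988 -59.985 134.998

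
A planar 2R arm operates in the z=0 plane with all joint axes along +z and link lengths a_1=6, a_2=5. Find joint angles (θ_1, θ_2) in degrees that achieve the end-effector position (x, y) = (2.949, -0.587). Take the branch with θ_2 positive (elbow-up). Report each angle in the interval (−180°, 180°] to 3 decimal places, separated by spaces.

-67.517 149.995

cos θ_2 = (9.0412−6²−5²)/(2·6·5) = -0.8660; θ_2 = 149.9949° (elbow-up)
β = atan2(-0.5870,2.9490) = -11.2576°; ψ = atan2(2.5004,1.6701) = 56.2596°
θ_1 = β − ψ = -67.5173°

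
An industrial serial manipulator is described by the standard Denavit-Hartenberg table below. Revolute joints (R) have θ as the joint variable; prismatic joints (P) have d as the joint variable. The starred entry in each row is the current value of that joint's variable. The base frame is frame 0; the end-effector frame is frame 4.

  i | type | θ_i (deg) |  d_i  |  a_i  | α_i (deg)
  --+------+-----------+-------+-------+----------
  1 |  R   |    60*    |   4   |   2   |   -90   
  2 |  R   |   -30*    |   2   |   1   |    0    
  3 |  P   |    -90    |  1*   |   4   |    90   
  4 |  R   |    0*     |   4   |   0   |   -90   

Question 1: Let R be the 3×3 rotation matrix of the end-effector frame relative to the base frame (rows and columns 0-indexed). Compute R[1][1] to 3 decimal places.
End-effector y-axis (col 1 of R) = (0.4330,0.7500,0.5000)
R[1][1] = 0.7500

0.750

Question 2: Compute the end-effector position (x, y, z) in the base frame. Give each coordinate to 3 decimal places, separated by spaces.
-3.897 -0.750 5.964

after link 1: o_1 = (1.0000, 1.7321, 4.0000)
after link 2: o_2 = (-0.2990, 3.4821, 4.5000)
after link 3: o_3 = (-2.1651, 2.2500, 7.9641)
after link 4: o_4 = (-3.8971, -0.7500, 5.9641)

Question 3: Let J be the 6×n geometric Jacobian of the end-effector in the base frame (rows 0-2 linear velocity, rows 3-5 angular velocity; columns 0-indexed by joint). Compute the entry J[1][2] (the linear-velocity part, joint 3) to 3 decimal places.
0.500

prismatic axis z_2 = (-0.8660,0.5000,0.0000)
J_v[:, 2] = z_2; J_ω[:, 2] = (0,0,0)
entry J[1][2] = 0.5000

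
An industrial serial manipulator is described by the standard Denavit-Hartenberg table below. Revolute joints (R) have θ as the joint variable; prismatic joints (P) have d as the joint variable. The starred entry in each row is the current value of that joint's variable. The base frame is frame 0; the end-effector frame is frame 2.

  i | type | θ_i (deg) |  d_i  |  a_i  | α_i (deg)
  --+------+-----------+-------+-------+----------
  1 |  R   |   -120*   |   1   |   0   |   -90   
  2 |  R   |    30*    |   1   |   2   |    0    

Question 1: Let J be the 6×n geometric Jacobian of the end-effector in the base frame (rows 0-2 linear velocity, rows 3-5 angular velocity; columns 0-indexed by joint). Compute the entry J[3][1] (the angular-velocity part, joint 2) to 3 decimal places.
axis z_1 = (0.8660,-0.5000,0.0000); lever o_n−o_1 = (0.0000,-2.0000,-1.0000)
cross product → J_v[:, 1] = (0.5000,0.8660,-1.7321)
J_ω[:, 1] = z_1
entry J[3][1] = 0.8660

0.866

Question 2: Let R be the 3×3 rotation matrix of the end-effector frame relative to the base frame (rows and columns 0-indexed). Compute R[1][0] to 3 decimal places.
-0.750

End-effector x-axis (col 0 of R) = (-0.4330,-0.7500,-0.5000)
R[1][0] = -0.7500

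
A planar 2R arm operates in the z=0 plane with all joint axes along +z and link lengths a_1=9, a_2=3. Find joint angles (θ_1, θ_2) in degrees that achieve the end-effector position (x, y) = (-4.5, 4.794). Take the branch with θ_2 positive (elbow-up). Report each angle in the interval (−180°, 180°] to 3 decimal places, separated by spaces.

120.003 150.005

cos θ_2 = (43.2324−9²−3²)/(2·9·3) = -0.8661; θ_2 = 150.0047° (elbow-up)
β = atan2(4.7940,-4.5000) = 133.1881°; ψ = atan2(1.4998,6.4018) = 13.1852°
θ_1 = β − ψ = 120.0029°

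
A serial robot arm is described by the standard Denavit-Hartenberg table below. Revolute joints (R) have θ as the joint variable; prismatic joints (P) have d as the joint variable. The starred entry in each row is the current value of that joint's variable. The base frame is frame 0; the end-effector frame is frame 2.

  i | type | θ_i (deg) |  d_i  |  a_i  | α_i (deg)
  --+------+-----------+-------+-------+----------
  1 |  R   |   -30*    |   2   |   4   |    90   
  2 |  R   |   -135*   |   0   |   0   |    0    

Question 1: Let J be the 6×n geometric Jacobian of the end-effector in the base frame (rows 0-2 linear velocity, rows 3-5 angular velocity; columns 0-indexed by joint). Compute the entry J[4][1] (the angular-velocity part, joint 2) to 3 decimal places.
axis z_1 = (-0.5000,-0.8660,0.0000); lever o_n−o_1 = (0.0000,0.0000,0.0000)
cross product → J_v[:, 1] = (-0.0000,0.0000,0.0000)
J_ω[:, 1] = z_1
entry J[4][1] = -0.8660

-0.866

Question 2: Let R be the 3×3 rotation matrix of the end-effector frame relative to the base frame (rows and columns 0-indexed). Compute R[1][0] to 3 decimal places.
0.354

End-effector x-axis (col 0 of R) = (-0.6124,0.3536,-0.7071)
R[1][0] = 0.3536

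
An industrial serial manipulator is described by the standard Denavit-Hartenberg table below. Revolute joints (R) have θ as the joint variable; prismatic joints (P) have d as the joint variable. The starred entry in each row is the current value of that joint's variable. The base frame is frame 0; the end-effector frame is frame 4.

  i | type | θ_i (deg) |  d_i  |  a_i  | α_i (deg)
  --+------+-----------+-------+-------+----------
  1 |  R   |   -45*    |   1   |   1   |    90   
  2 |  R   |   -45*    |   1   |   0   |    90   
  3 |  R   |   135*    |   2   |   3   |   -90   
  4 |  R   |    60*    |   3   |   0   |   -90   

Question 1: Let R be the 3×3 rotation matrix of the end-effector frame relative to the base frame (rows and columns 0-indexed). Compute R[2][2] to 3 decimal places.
End-effector z-axis (col 2 of R) = (0.9892,-0.1232,-0.0795)
R[2][2] = -0.0795

-0.079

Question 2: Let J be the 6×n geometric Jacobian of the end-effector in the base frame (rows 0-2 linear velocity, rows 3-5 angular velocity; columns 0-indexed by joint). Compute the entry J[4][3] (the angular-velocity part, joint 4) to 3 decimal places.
0.854

axis z_3 = (0.1464,0.8536,0.5000); lever o_n−o_3 = (0.4393,2.5607,1.5000)
cross product → J_v[:, 3] = (-0.0000,0.0000,-0.0000)
J_ω[:, 3] = z_3
entry J[4][3] = 0.8536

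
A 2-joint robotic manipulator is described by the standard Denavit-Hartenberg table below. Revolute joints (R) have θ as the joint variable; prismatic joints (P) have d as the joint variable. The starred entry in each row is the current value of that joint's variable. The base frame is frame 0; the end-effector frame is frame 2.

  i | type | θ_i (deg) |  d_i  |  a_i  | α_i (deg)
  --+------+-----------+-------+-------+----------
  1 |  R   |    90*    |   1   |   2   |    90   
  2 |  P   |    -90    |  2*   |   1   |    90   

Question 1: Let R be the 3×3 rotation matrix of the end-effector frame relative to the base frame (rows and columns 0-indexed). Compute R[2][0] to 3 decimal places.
-1.000

End-effector x-axis (col 0 of R) = (0.0000,0.0000,-1.0000)
R[2][0] = -1.0000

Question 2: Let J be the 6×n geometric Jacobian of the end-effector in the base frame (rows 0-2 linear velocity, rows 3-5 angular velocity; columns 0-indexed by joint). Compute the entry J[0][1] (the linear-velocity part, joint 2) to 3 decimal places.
prismatic axis z_1 = (1.0000,-0.0000,0.0000)
J_v[:, 1] = z_1; J_ω[:, 1] = (0,0,0)
entry J[0][1] = 1.0000

1.000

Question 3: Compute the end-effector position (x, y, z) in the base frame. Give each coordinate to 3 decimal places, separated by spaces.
after link 1: o_1 = (0.0000, 2.0000, 1.0000)
after link 2: o_2 = (2.0000, 2.0000, 0.0000)

2.000 2.000 0.000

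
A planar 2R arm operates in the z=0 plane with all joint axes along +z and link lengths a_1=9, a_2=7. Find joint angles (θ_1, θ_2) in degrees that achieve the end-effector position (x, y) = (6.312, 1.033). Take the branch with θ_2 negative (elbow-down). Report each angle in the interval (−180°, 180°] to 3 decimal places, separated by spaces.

60.002 -134.998

cos θ_2 = (40.9084−9²−7²)/(2·9·7) = -0.7071; θ_2 = -134.9975° (elbow-down)
β = atan2(1.0330,6.3120) = 9.2944°; ψ = atan2(-4.9500,4.0505) = -50.7071°
θ_1 = β − ψ = 60.0016°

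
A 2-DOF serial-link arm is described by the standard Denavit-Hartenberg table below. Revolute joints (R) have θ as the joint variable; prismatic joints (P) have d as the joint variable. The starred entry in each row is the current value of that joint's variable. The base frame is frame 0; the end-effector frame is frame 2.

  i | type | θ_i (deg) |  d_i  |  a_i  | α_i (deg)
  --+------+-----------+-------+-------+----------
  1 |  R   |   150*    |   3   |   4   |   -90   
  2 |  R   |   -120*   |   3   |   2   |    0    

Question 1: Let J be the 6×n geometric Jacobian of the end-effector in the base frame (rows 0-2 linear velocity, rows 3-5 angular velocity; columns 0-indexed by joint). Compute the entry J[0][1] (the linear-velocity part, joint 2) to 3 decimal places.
axis z_1 = (-0.5000,-0.8660,0.0000); lever o_n−o_1 = (-0.6340,-3.0981,1.7321)
cross product → J_v[:, 1] = (-1.5000,0.8660,1.0000)
J_ω[:, 1] = z_1
entry J[0][1] = -1.5000

-1.500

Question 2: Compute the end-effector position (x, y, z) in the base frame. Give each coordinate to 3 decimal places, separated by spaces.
-4.098 -1.098 4.732

after link 1: o_1 = (-3.4641, 2.0000, 3.0000)
after link 2: o_2 = (-4.0981, -1.0981, 4.7321)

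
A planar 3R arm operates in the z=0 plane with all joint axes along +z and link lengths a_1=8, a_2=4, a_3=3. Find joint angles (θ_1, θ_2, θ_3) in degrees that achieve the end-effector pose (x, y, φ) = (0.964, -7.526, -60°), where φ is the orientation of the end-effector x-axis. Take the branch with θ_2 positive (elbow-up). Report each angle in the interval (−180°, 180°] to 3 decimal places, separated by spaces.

-119.999 150.005 -90.005

wrist centre = target − a_3·(cos φ, sin φ) = (-0.5360, -4.9279)
cos θ_2 = (24.5717−8²−4²)/(2·8·4) = -0.8661; θ_2 = 150.0047° (elbow-up)
β = atan2(-4.9279,-0.5360) = -96.2075°; ψ = atan2(1.9997,4.5357) = 23.7917°
θ_1 = β − ψ = -119.9993°
θ_3 = φ − θ_1 − θ_2 = -90.0055° (wrapped to (-180°,180°])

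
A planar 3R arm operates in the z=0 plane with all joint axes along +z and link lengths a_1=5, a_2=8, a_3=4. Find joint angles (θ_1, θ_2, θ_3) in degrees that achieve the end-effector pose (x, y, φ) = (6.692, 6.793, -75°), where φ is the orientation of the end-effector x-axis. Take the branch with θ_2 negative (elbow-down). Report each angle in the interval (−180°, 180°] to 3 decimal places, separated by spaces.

90.003 -45.005 -119.998

wrist centre = target − a_3·(cos φ, sin φ) = (5.6567, 10.6567)
cos θ_2 = (145.5638−5²−8²)/(2·5·8) = 0.7070; θ_2 = -45.0048° (elbow-down)
β = atan2(10.6567,5.6567) = 62.0400°; ψ = atan2(-5.6573,10.6564) = -27.9632°
θ_1 = β − ψ = 90.0032°
θ_3 = φ − θ_1 − θ_2 = -119.9985° (wrapped to (-180°,180°])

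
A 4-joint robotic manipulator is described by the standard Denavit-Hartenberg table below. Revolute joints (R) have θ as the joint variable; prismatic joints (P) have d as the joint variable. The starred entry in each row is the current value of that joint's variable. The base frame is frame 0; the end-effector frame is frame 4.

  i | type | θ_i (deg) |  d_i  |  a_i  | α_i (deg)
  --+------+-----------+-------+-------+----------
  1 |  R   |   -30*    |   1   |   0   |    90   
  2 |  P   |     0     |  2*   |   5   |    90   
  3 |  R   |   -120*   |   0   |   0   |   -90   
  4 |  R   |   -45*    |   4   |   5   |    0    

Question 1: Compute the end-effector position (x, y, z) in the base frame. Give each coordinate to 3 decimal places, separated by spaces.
7.330 -0.697 -2.536

after link 1: o_1 = (0.0000, 0.0000, 1.0000)
after link 2: o_2 = (3.3301, -4.2321, 1.0000)
after link 3: o_3 = (3.3301, -4.2321, 1.0000)
after link 4: o_4 = (7.3301, -0.6965, -2.5355)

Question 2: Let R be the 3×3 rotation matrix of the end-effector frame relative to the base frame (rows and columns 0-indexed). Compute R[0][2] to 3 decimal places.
1.000

End-effector z-axis (col 2 of R) = (1.0000,-0.0000,-0.0000)
R[0][2] = 1.0000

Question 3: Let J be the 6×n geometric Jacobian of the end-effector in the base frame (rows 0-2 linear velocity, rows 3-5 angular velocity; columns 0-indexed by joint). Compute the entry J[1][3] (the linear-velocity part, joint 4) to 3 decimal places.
axis z_3 = (1.0000,-0.0000,-0.0000); lever o_n−o_3 = (4.0000,3.5355,-3.5355)
cross product → J_v[:, 3] = (0.0000,3.5355,3.5355)
J_ω[:, 3] = z_3
entry J[1][3] = 3.5355

3.536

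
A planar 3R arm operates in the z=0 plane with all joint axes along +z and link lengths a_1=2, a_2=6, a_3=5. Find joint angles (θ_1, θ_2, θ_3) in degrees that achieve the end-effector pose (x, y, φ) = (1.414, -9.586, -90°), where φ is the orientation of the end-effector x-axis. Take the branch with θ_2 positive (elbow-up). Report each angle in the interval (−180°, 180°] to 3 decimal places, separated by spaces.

169.281 134.995 -34.276

wrist centre = target − a_3·(cos φ, sin φ) = (1.4140, -4.5860)
cos θ_2 = (23.0308−2²−6²)/(2·2·6) = -0.7071; θ_2 = 134.9954° (elbow-up)
β = atan2(-4.5860,1.4140) = -72.8639°; ψ = atan2(4.2430,-2.2423) = 117.8553°
θ_1 = β − ψ = -190.7192°
θ_3 = φ − θ_1 − θ_2 = -34.2762° (wrapped to (-180°,180°])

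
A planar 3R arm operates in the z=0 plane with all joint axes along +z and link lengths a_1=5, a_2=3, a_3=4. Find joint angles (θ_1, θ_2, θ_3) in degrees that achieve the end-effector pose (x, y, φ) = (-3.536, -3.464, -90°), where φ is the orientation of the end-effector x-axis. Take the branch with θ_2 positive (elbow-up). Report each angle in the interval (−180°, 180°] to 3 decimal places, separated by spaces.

134.992 134.990 0.018

wrist centre = target − a_3·(cos φ, sin φ) = (-3.5360, 0.5360)
cos θ_2 = (12.7906−5²−3²)/(2·5·3) = -0.7070; θ_2 = 134.9897° (elbow-up)
β = atan2(0.5360,-3.5360) = 171.3805°; ψ = atan2(2.1217,2.8791) = 36.3881°
θ_1 = β − ψ = 134.9924°
θ_3 = φ − θ_1 − θ_2 = 0.0178° (wrapped to (-180°,180°])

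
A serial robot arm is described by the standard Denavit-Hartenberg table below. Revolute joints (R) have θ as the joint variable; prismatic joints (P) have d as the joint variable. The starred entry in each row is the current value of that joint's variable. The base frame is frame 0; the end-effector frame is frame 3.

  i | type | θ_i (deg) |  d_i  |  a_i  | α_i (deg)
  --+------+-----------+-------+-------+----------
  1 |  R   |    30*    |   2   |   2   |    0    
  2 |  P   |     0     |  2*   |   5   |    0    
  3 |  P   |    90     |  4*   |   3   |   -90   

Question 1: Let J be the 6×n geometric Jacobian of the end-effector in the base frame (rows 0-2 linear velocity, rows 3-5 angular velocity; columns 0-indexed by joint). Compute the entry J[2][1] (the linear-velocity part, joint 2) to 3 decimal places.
prismatic axis z_1 = (0.0000,0.0000,1.0000)
J_v[:, 1] = z_1; J_ω[:, 1] = (0,0,0)
entry J[2][1] = 1.0000

1.000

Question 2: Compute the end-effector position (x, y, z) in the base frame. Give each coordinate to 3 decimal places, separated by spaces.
after link 1: o_1 = (1.7321, 1.0000, 2.0000)
after link 2: o_2 = (6.0622, 3.5000, 4.0000)
after link 3: o_3 = (4.5622, 6.0981, 8.0000)

4.562 6.098 8.000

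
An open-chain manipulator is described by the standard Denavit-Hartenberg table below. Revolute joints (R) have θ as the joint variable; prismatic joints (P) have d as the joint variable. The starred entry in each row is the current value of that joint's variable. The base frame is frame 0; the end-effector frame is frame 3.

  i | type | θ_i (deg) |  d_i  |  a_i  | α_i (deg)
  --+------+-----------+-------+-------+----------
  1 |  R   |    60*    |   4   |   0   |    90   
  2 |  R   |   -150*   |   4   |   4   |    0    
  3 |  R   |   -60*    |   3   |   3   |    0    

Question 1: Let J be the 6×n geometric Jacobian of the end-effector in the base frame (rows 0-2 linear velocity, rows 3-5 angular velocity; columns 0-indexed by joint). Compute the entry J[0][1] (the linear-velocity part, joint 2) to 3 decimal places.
0.250

axis z_1 = (0.8660,-0.5000,0.0000); lever o_n−o_1 = (3.0311,-8.7500,-0.5000)
cross product → J_v[:, 1] = (0.2500,0.4330,-6.0622)
J_ω[:, 1] = z_1
entry J[0][1] = 0.2500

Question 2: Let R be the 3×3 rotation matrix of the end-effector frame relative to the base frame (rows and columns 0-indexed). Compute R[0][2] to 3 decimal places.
End-effector z-axis (col 2 of R) = (0.8660,-0.5000,0.0000)
R[0][2] = 0.8660

0.866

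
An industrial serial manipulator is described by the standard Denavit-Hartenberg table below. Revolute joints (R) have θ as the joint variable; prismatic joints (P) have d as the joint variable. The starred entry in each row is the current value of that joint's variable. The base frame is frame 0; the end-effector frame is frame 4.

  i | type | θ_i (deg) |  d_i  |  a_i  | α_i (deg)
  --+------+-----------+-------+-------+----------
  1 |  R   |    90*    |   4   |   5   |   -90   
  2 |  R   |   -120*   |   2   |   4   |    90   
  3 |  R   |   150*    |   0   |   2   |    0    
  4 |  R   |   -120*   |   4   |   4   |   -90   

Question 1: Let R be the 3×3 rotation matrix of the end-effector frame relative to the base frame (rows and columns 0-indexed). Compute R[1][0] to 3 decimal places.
-0.433

End-effector x-axis (col 0 of R) = (-0.5000,-0.4330,0.7500)
R[1][0] = -0.4330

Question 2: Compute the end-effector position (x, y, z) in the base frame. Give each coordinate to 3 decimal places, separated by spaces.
-5.000 -1.330 6.964

after link 1: o_1 = (0.0000, 5.0000, 4.0000)
after link 2: o_2 = (-2.0000, 3.0000, 7.4641)
after link 3: o_3 = (-3.0000, 3.8660, 5.9641)
after link 4: o_4 = (-5.0000, -1.3301, 6.9641)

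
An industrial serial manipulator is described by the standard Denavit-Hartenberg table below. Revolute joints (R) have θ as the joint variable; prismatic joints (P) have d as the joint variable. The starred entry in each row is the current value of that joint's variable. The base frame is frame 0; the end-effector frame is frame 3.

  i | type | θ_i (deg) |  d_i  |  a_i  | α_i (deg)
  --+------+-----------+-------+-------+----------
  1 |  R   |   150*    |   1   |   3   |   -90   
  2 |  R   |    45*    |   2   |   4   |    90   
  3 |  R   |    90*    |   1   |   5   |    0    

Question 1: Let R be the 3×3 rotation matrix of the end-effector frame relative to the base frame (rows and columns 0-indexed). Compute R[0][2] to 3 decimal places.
-0.612

End-effector z-axis (col 2 of R) = (-0.6124,0.3536,0.7071)
R[0][2] = -0.6124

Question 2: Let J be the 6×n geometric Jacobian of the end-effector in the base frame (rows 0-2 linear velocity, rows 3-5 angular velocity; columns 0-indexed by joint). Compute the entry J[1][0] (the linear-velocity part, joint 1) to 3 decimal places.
axis z_0 = ẑ; lever o_n−o_0 = (-9.1599,-2.7944,-1.1213)
cross product → J_v[:, 0] = (2.7944,-9.1599,0.0000)
J_ω[:, 0] = z_0
entry J[1][0] = -9.1599

-9.160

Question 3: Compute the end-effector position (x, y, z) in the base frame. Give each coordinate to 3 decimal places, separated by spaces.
after link 1: o_1 = (-2.5981, 1.5000, 1.0000)
after link 2: o_2 = (-6.0476, 1.1822, -1.8284)
after link 3: o_3 = (-9.1599, -2.7944, -1.1213)

-9.160 -2.794 -1.121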